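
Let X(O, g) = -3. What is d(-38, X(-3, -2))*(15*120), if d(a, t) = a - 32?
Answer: -126000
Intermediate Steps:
d(a, t) = -32 + a
d(-38, X(-3, -2))*(15*120) = (-32 - 38)*(15*120) = -70*1800 = -126000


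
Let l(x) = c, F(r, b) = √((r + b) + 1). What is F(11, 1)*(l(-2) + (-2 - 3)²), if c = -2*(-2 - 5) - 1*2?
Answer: 37*√13 ≈ 133.41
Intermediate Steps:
F(r, b) = √(1 + b + r) (F(r, b) = √((b + r) + 1) = √(1 + b + r))
c = 12 (c = -2*(-7) - 2 = 14 - 2 = 12)
l(x) = 12
F(11, 1)*(l(-2) + (-2 - 3)²) = √(1 + 1 + 11)*(12 + (-2 - 3)²) = √13*(12 + (-5)²) = √13*(12 + 25) = √13*37 = 37*√13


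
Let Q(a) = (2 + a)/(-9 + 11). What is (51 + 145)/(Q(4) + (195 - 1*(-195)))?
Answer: 196/393 ≈ 0.49873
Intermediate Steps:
Q(a) = 1 + a/2 (Q(a) = (2 + a)/2 = (2 + a)*(½) = 1 + a/2)
(51 + 145)/(Q(4) + (195 - 1*(-195))) = (51 + 145)/((1 + (½)*4) + (195 - 1*(-195))) = 196/((1 + 2) + (195 + 195)) = 196/(3 + 390) = 196/393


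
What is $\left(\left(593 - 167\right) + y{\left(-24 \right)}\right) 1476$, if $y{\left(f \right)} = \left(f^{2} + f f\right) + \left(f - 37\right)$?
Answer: $2239092$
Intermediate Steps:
$y{\left(f \right)} = -37 + f + 2 f^{2}$ ($y{\left(f \right)} = \left(f^{2} + f^{2}\right) + \left(-37 + f\right) = 2 f^{2} + \left(-37 + f\right) = -37 + f + 2 f^{2}$)
$\left(\left(593 - 167\right) + y{\left(-24 \right)}\right) 1476 = \left(\left(593 - 167\right) - \left(61 - 1152\right)\right) 1476 = \left(\left(593 - 167\right) - -1091\right) 1476 = \left(426 - -1091\right) 1476 = \left(426 + 1091\right) 1476 = 1517 \cdot 1476 = 2239092$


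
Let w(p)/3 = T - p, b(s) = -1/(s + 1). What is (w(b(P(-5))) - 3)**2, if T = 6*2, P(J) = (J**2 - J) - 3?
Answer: 859329/784 ≈ 1096.1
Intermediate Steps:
P(J) = -3 + J**2 - J
T = 12
b(s) = -1/(1 + s)
w(p) = 36 - 3*p (w(p) = 3*(12 - p) = 36 - 3*p)
(w(b(P(-5))) - 3)**2 = ((36 - (-3)/(1 + (-3 + (-5)**2 - 1*(-5)))) - 3)**2 = ((36 - (-3)/(1 + (-3 + 25 + 5))) - 3)**2 = ((36 - (-3)/(1 + 27)) - 3)**2 = ((36 - (-3)/28) - 3)**2 = ((36 - 3*(-1/28)) - 3)**2 = ((36 + 3/28) - 3)**2 = (1011/28 - 3)**2 = (927/28)**2 = 859329/784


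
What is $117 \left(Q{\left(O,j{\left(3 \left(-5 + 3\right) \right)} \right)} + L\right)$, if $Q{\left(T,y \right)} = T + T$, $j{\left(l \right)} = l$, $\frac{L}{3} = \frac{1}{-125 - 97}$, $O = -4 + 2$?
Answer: $- \frac{34749}{74} \approx -469.58$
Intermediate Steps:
$O = -2$
$L = - \frac{1}{74}$ ($L = \frac{3}{-125 - 97} = \frac{3}{-222} = 3 \left(- \frac{1}{222}\right) = - \frac{1}{74} \approx -0.013514$)
$Q{\left(T,y \right)} = 2 T$
$117 \left(Q{\left(O,j{\left(3 \left(-5 + 3\right) \right)} \right)} + L\right) = 117 \left(2 \left(-2\right) - \frac{1}{74}\right) = 117 \left(-4 - \frac{1}{74}\right) = 117 \left(- \frac{297}{74}\right) = - \frac{34749}{74}$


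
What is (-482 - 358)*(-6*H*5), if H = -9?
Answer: -226800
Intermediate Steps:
(-482 - 358)*(-6*H*5) = (-482 - 358)*(-6*(-9)*5) = -45360*5 = -840*270 = -226800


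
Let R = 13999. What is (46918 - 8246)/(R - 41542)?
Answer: -38672/27543 ≈ -1.4041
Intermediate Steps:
(46918 - 8246)/(R - 41542) = (46918 - 8246)/(13999 - 41542) = 38672/(-27543) = 38672*(-1/27543) = -38672/27543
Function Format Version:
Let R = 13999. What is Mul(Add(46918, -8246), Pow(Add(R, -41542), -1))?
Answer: Rational(-38672, 27543) ≈ -1.4041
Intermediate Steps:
Mul(Add(46918, -8246), Pow(Add(R, -41542), -1)) = Mul(Add(46918, -8246), Pow(Add(13999, -41542), -1)) = Mul(38672, Pow(-27543, -1)) = Mul(38672, Rational(-1, 27543)) = Rational(-38672, 27543)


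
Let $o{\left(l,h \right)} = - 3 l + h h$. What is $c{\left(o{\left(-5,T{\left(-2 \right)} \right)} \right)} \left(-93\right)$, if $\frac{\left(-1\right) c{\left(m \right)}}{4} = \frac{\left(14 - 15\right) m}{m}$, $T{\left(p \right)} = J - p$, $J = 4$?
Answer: $-372$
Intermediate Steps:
$T{\left(p \right)} = 4 - p$
$o{\left(l,h \right)} = h^{2} - 3 l$ ($o{\left(l,h \right)} = - 3 l + h^{2} = h^{2} - 3 l$)
$c{\left(m \right)} = 4$ ($c{\left(m \right)} = - 4 \frac{\left(14 - 15\right) m}{m} = - 4 \frac{\left(-1\right) m}{m} = \left(-4\right) \left(-1\right) = 4$)
$c{\left(o{\left(-5,T{\left(-2 \right)} \right)} \right)} \left(-93\right) = 4 \left(-93\right) = -372$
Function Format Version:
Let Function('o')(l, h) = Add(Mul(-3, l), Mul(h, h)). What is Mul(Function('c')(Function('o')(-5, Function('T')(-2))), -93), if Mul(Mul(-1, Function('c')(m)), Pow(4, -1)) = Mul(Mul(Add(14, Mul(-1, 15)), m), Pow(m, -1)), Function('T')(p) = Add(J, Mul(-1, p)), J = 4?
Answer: -372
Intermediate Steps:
Function('T')(p) = Add(4, Mul(-1, p))
Function('o')(l, h) = Add(Pow(h, 2), Mul(-3, l)) (Function('o')(l, h) = Add(Mul(-3, l), Pow(h, 2)) = Add(Pow(h, 2), Mul(-3, l)))
Function('c')(m) = 4 (Function('c')(m) = Mul(-4, Mul(Mul(Add(14, Mul(-1, 15)), m), Pow(m, -1))) = Mul(-4, Mul(Mul(Add(14, -15), m), Pow(m, -1))) = Mul(-4, Mul(Mul(-1, m), Pow(m, -1))) = Mul(-4, -1) = 4)
Mul(Function('c')(Function('o')(-5, Function('T')(-2))), -93) = Mul(4, -93) = -372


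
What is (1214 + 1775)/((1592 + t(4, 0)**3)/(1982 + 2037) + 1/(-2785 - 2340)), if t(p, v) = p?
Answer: 61565553875/8482981 ≈ 7257.5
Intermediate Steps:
(1214 + 1775)/((1592 + t(4, 0)**3)/(1982 + 2037) + 1/(-2785 - 2340)) = (1214 + 1775)/((1592 + 4**3)/(1982 + 2037) + 1/(-2785 - 2340)) = 2989/((1592 + 64)/4019 + 1/(-5125)) = 2989/(1656*(1/4019) - 1/5125) = 2989/(1656/4019 - 1/5125) = 2989/(8482981/20597375) = 2989*(20597375/8482981) = 61565553875/8482981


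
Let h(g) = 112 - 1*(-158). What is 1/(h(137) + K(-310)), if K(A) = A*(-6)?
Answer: 1/2130 ≈ 0.00046948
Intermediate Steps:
K(A) = -6*A
h(g) = 270 (h(g) = 112 + 158 = 270)
1/(h(137) + K(-310)) = 1/(270 - 6*(-310)) = 1/(270 + 1860) = 1/2130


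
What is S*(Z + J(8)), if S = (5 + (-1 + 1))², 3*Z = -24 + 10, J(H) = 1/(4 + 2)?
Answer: -225/2 ≈ -112.50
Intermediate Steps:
J(H) = ⅙ (J(H) = 1/6 = ⅙)
Z = -14/3 (Z = (-24 + 10)/3 = (⅓)*(-14) = -14/3 ≈ -4.6667)
S = 25 (S = (5 + 0)² = 5² = 25)
S*(Z + J(8)) = 25*(-14/3 + ⅙) = 25*(-9/2) = -225/2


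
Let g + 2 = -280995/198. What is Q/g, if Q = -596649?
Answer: 3579894/8527 ≈ 419.83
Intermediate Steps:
g = -8527/6 (g = -2 - 280995/198 = -2 - 1703*⅚ = -2 - 8515/6 = -8527/6 ≈ -1421.2)
Q/g = -596649/(-8527/6) = -596649*(-6/8527) = 3579894/8527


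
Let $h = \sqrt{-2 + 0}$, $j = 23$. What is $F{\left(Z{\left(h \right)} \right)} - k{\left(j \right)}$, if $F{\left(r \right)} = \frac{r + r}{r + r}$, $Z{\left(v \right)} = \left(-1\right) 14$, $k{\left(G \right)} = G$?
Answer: $-22$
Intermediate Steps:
$h = i \sqrt{2}$ ($h = \sqrt{-2} = i \sqrt{2} \approx 1.4142 i$)
$Z{\left(v \right)} = -14$
$F{\left(r \right)} = 1$ ($F{\left(r \right)} = \frac{2 r}{2 r} = 2 r \frac{1}{2 r} = 1$)
$F{\left(Z{\left(h \right)} \right)} - k{\left(j \right)} = 1 - 23 = -22$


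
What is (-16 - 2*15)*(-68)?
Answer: 3128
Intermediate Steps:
(-16 - 2*15)*(-68) = (-16 - 30)*(-68) = -46*(-68) = 3128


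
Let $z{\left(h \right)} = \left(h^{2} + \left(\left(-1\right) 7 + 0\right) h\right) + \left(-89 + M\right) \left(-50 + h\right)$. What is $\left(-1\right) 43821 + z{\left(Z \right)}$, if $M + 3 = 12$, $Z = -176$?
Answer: $6467$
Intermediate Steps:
$M = 9$ ($M = -3 + 12 = 9$)
$z{\left(h \right)} = 4000 + h^{2} - 87 h$ ($z{\left(h \right)} = \left(h^{2} + \left(\left(-1\right) 7 + 0\right) h\right) + \left(-89 + 9\right) \left(-50 + h\right) = \left(h^{2} + \left(-7 + 0\right) h\right) - 80 \left(-50 + h\right) = \left(h^{2} - 7 h\right) - \left(-4000 + 80 h\right) = 4000 + h^{2} - 87 h$)
$\left(-1\right) 43821 + z{\left(Z \right)} = \left(-1\right) 43821 + \left(4000 + \left(-176\right)^{2} - -15312\right) = -43821 + \left(4000 + 30976 + 15312\right) = -43821 + 50288 = 6467$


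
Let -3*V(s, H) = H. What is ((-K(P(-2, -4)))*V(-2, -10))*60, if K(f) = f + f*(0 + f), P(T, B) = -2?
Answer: -400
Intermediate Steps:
K(f) = f + f² (K(f) = f + f*f = f + f²)
V(s, H) = -H/3
((-K(P(-2, -4)))*V(-2, -10))*60 = ((-(-2)*(1 - 2))*(-⅓*(-10)))*60 = (-(-2)*(-1)*(10/3))*60 = (-1*2*(10/3))*60 = -2*10/3*60 = -20/3*60 = -400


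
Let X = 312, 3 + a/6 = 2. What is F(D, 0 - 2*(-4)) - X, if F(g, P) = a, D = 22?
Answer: -318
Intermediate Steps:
a = -6 (a = -18 + 6*2 = -18 + 12 = -6)
F(g, P) = -6
F(D, 0 - 2*(-4)) - X = -6 - 1*312 = -6 - 312 = -318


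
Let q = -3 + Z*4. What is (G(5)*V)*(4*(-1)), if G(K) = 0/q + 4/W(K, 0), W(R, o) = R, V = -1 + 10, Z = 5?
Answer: -144/5 ≈ -28.800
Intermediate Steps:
V = 9
q = 17 (q = -3 + 5*4 = -3 + 20 = 17)
G(K) = 4/K (G(K) = 0/17 + 4/K = 0*(1/17) + 4/K = 0 + 4/K = 4/K)
(G(5)*V)*(4*(-1)) = ((4/5)*9)*(4*(-1)) = ((4*(1/5))*9)*(-4) = ((4/5)*9)*(-4) = (36/5)*(-4) = -144/5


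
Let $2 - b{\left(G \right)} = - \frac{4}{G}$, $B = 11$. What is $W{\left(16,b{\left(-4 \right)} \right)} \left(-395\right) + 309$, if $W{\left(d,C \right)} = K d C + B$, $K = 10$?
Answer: $-67236$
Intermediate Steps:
$b{\left(G \right)} = 2 + \frac{4}{G}$ ($b{\left(G \right)} = 2 - - \frac{4}{G} = 2 + \frac{4}{G}$)
$W{\left(d,C \right)} = 11 + 10 C d$ ($W{\left(d,C \right)} = 10 d C + 11 = 10 C d + 11 = 11 + 10 C d$)
$W{\left(16,b{\left(-4 \right)} \right)} \left(-395\right) + 309 = \left(11 + 10 \left(2 + \frac{4}{-4}\right) 16\right) \left(-395\right) + 309 = \left(11 + 10 \left(2 + 4 \left(- \frac{1}{4}\right)\right) 16\right) \left(-395\right) + 309 = \left(11 + 10 \left(2 - 1\right) 16\right) \left(-395\right) + 309 = \left(11 + 10 \cdot 1 \cdot 16\right) \left(-395\right) + 309 = \left(11 + 160\right) \left(-395\right) + 309 = 171 \left(-395\right) + 309 = -67545 + 309 = -67236$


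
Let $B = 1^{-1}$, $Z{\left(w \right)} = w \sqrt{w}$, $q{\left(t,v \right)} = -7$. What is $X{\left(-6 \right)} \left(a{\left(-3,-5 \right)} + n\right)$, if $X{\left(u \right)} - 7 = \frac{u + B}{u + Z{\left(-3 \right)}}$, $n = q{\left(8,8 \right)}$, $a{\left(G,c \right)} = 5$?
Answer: $\frac{2 \left(- 21 \sqrt{3} + 47 i\right)}{3 \left(\sqrt{3} - 2 i\right)} \approx -14.952 + 0.82479 i$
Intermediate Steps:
$n = -7$
$Z{\left(w \right)} = w^{\frac{3}{2}}$
$B = 1$
$X{\left(u \right)} = 7 + \frac{1 + u}{u - 3 i \sqrt{3}}$ ($X{\left(u \right)} = 7 + \frac{u + 1}{u + \left(-3\right)^{\frac{3}{2}}} = 7 + \frac{1 + u}{u - 3 i \sqrt{3}}$)
$X{\left(-6 \right)} \left(a{\left(-3,-5 \right)} + n\right) = \frac{1 + 8 \left(-6\right) - 21 i \sqrt{3}}{-6 - 3 i \sqrt{3}} \left(5 - 7\right) = \frac{1 - 48 - 21 i \sqrt{3}}{-6 - 3 i \sqrt{3}} \left(-2\right) = \frac{-47 - 21 i \sqrt{3}}{-6 - 3 i \sqrt{3}} \left(-2\right) = - \frac{2 \left(-47 - 21 i \sqrt{3}\right)}{-6 - 3 i \sqrt{3}}$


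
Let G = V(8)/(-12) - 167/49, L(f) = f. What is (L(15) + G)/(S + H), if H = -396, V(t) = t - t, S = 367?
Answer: -568/1421 ≈ -0.39972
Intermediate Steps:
V(t) = 0
G = -167/49 (G = 0/(-12) - 167/49 = 0*(-1/12) - 167*1/49 = 0 - 167/49 = -167/49 ≈ -3.4082)
(L(15) + G)/(S + H) = (15 - 167/49)/(367 - 396) = (568/49)/(-29) = (568/49)*(-1/29) = -568/1421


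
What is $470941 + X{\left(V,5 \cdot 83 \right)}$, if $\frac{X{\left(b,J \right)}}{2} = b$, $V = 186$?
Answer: $471313$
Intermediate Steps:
$X{\left(b,J \right)} = 2 b$
$470941 + X{\left(V,5 \cdot 83 \right)} = 470941 + 2 \cdot 186 = 470941 + 372 = 471313$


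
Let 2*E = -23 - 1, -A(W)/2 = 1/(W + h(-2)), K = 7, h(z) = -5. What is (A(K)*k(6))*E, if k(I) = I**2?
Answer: 432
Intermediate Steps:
A(W) = -2/(-5 + W) (A(W) = -2/(W - 5) = -2/(-5 + W))
E = -12 (E = (-23 - 1)/2 = (1/2)*(-24) = -12)
(A(K)*k(6))*E = (-2/(-5 + 7)*6**2)*(-12) = (-2/2*36)*(-12) = (-2*1/2*36)*(-12) = -1*36*(-12) = -36*(-12) = 432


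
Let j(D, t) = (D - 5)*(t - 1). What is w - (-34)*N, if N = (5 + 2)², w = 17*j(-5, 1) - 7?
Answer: 1659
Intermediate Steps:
j(D, t) = (-1 + t)*(-5 + D) (j(D, t) = (-5 + D)*(-1 + t) = (-1 + t)*(-5 + D))
w = -7 (w = 17*(5 - 1*(-5) - 5*1 - 5*1) - 7 = 17*(5 + 5 - 5 - 5) - 7 = 17*0 - 7 = 0 - 7 = -7)
N = 49 (N = 7² = 49)
w - (-34)*N = -7 - (-34)*49 = -7 - 1*(-1666) = -7 + 1666 = 1659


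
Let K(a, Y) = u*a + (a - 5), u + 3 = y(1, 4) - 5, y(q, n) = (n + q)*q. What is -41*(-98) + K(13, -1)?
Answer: 3987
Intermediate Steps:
y(q, n) = q*(n + q)
u = -3 (u = -3 + (1*(4 + 1) - 5) = -3 + (1*5 - 5) = -3 + (5 - 5) = -3 + 0 = -3)
K(a, Y) = -5 - 2*a (K(a, Y) = -3*a + (a - 5) = -3*a + (-5 + a) = -5 - 2*a)
-41*(-98) + K(13, -1) = -41*(-98) + (-5 - 2*13) = 4018 + (-5 - 26) = 4018 - 31 = 3987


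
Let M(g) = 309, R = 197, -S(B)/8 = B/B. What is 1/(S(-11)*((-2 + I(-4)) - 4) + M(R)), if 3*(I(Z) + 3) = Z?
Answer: 3/1175 ≈ 0.0025532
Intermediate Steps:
I(Z) = -3 + Z/3
S(B) = -8 (S(B) = -8*B/B = -8*1 = -8)
1/(S(-11)*((-2 + I(-4)) - 4) + M(R)) = 1/(-8*((-2 + (-3 + (1/3)*(-4))) - 4) + 309) = 1/(-8*((-2 + (-3 - 4/3)) - 4) + 309) = 1/(-8*((-2 - 13/3) - 4) + 309) = 1/(-8*(-19/3 - 4) + 309) = 1/(-8*(-31/3) + 309) = 1/(248/3 + 309) = 1/(1175/3) = 3/1175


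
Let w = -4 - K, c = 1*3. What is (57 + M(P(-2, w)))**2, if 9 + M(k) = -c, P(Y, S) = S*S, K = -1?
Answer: 2025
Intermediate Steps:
c = 3
w = -3 (w = -4 - 1*(-1) = -4 + 1 = -3)
P(Y, S) = S**2
M(k) = -12 (M(k) = -9 - 1*3 = -9 - 3 = -12)
(57 + M(P(-2, w)))**2 = (57 - 12)**2 = 45**2 = 2025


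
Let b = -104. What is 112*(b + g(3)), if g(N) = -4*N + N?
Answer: -12656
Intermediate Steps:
g(N) = -3*N
112*(b + g(3)) = 112*(-104 - 3*3) = 112*(-104 - 9) = 112*(-113) = -12656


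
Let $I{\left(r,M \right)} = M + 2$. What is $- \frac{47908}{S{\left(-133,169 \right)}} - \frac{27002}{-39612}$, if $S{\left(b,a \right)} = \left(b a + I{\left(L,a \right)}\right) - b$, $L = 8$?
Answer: $\frac{416074507}{146386146} \approx 2.8423$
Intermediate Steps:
$I{\left(r,M \right)} = 2 + M$
$S{\left(b,a \right)} = 2 + a - b + a b$ ($S{\left(b,a \right)} = \left(b a + \left(2 + a\right)\right) - b = \left(a b + \left(2 + a\right)\right) - b = \left(2 + a + a b\right) - b = 2 + a - b + a b$)
$- \frac{47908}{S{\left(-133,169 \right)}} - \frac{27002}{-39612} = - \frac{47908}{2 + 169 - -133 + 169 \left(-133\right)} - \frac{27002}{-39612} = - \frac{47908}{2 + 169 + 133 - 22477} - - \frac{13501}{19806} = - \frac{47908}{-22173} + \frac{13501}{19806} = \left(-47908\right) \left(- \frac{1}{22173}\right) + \frac{13501}{19806} = \frac{47908}{22173} + \frac{13501}{19806} = \frac{416074507}{146386146}$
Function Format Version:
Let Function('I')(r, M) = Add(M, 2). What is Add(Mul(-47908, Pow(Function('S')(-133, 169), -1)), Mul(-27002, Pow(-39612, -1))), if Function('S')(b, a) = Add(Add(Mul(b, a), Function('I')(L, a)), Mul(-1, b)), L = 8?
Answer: Rational(416074507, 146386146) ≈ 2.8423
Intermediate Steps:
Function('I')(r, M) = Add(2, M)
Function('S')(b, a) = Add(2, a, Mul(-1, b), Mul(a, b)) (Function('S')(b, a) = Add(Add(Mul(b, a), Add(2, a)), Mul(-1, b)) = Add(Add(Mul(a, b), Add(2, a)), Mul(-1, b)) = Add(Add(2, a, Mul(a, b)), Mul(-1, b)) = Add(2, a, Mul(-1, b), Mul(a, b)))
Add(Mul(-47908, Pow(Function('S')(-133, 169), -1)), Mul(-27002, Pow(-39612, -1))) = Add(Mul(-47908, Pow(Add(2, 169, Mul(-1, -133), Mul(169, -133)), -1)), Mul(-27002, Pow(-39612, -1))) = Add(Mul(-47908, Pow(Add(2, 169, 133, -22477), -1)), Mul(-27002, Rational(-1, 39612))) = Add(Mul(-47908, Pow(-22173, -1)), Rational(13501, 19806)) = Add(Mul(-47908, Rational(-1, 22173)), Rational(13501, 19806)) = Add(Rational(47908, 22173), Rational(13501, 19806)) = Rational(416074507, 146386146)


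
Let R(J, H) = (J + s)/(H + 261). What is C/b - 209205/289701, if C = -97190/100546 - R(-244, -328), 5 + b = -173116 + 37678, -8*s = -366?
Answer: -6059548146083197/8391422842846604 ≈ -0.72211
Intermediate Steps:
s = 183/4 (s = -⅛*(-366) = 183/4 ≈ 45.750)
R(J, H) = (183/4 + J)/(261 + H) (R(J, H) = (J + 183/4)/(H + 261) = (183/4 + J)/(261 + H))
b = -135443 (b = -5 + (-173116 + 37678) = -5 - 135438 = -135443)
C = -52889949/13473164 (C = -97190/100546 - (183/4 - 244)/(261 - 328) = -97190*1/100546 - (-793)/((-67)*4) = -48595/50273 - (-1)*(-793)/(67*4) = -48595/50273 - 1*793/268 = -48595/50273 - 793/268 = -52889949/13473164 ≈ -3.9256)
C/b - 209205/289701 = -52889949/13473164/(-135443) - 209205/289701 = -52889949/13473164*(-1/135443) - 209205*1/289701 = 7555707/260692250236 - 23245/32189 = -6059548146083197/8391422842846604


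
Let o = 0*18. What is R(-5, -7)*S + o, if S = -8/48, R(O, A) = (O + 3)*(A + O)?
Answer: -4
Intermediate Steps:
R(O, A) = (3 + O)*(A + O)
S = -1/6 (S = -8*1/48 = -1/6 ≈ -0.16667)
o = 0
R(-5, -7)*S + o = ((-5)**2 + 3*(-7) + 3*(-5) - 7*(-5))*(-1/6) + 0 = (25 - 21 - 15 + 35)*(-1/6) + 0 = 24*(-1/6) + 0 = -4 + 0 = -4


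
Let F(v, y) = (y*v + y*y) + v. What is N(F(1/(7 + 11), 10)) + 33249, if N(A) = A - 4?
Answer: 600221/18 ≈ 33346.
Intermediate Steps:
F(v, y) = v + y² + v*y (F(v, y) = (v*y + y²) + v = (y² + v*y) + v = v + y² + v*y)
N(A) = -4 + A
N(F(1/(7 + 11), 10)) + 33249 = (-4 + (1/(7 + 11) + 10² + 10/(7 + 11))) + 33249 = (-4 + (1/18 + 100 + 10/18)) + 33249 = (-4 + (1/18 + 100 + (1/18)*10)) + 33249 = (-4 + (1/18 + 100 + 5/9)) + 33249 = (-4 + 1811/18) + 33249 = 1739/18 + 33249 = 600221/18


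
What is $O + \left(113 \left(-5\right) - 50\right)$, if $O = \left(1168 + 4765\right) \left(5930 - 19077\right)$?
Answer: $-78001766$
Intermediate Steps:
$O = -78001151$ ($O = 5933 \left(-13147\right) = -78001151$)
$O + \left(113 \left(-5\right) - 50\right) = -78001151 + \left(113 \left(-5\right) - 50\right) = -78001151 - 615 = -78001766$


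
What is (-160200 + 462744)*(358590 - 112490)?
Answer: 74456078400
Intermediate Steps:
(-160200 + 462744)*(358590 - 112490) = 302544*246100 = 74456078400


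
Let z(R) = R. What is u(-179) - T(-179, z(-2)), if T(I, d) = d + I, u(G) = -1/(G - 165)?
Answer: 62265/344 ≈ 181.00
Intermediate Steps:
u(G) = -1/(-165 + G)
T(I, d) = I + d
u(-179) - T(-179, z(-2)) = -1/(-165 - 179) - (-179 - 2) = -1/(-344) - 1*(-181) = -1*(-1/344) + 181 = 1/344 + 181 = 62265/344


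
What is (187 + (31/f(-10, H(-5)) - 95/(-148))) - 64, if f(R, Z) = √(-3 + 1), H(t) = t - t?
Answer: 18299/148 - 31*I*√2/2 ≈ 123.64 - 21.92*I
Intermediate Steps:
H(t) = 0
f(R, Z) = I*√2 (f(R, Z) = √(-2) = I*√2)
(187 + (31/f(-10, H(-5)) - 95/(-148))) - 64 = (187 + (31/((I*√2)) - 95/(-148))) - 64 = (187 + (31*(-I*√2/2) - 95*(-1/148))) - 64 = (187 + (-31*I*√2/2 + 95/148)) - 64 = (187 + (95/148 - 31*I*√2/2)) - 64 = (27771/148 - 31*I*√2/2) - 64 = 18299/148 - 31*I*√2/2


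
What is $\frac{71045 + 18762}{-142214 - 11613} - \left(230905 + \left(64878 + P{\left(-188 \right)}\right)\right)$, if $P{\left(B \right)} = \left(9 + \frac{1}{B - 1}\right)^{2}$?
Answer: $- \frac{1625732247681908}{5494854267} \approx -2.9586 \cdot 10^{5}$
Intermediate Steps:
$P{\left(B \right)} = \left(9 + \frac{1}{-1 + B}\right)^{2}$
$\frac{71045 + 18762}{-142214 - 11613} - \left(230905 + \left(64878 + P{\left(-188 \right)}\right)\right) = \frac{71045 + 18762}{-142214 - 11613} - \left(230905 + \left(64878 + \frac{\left(-8 + 9 \left(-188\right)\right)^{2}}{\left(-1 - 188\right)^{2}}\right)\right) = \frac{89807}{-153827} - \left(230905 + \left(64878 + \frac{\left(-8 - 1692\right)^{2}}{35721}\right)\right) = 89807 \left(- \frac{1}{153827}\right) - \left(230905 + \left(64878 + \frac{\left(-1700\right)^{2}}{35721}\right)\right) = - \frac{89807}{153827} - \left(230905 + \left(64878 + \frac{1}{35721} \cdot 2890000\right)\right) = - \frac{89807}{153827} - \left(230905 + \left(64878 + \frac{2890000}{35721}\right)\right) = - \frac{89807}{153827} - \left(230905 + \frac{2320397038}{35721}\right) = - \frac{89807}{153827} - \frac{10568554543}{35721} = - \frac{1625732247681908}{5494854267}$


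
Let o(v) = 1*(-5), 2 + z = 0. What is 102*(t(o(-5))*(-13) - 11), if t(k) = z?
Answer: 1530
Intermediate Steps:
z = -2 (z = -2 + 0 = -2)
o(v) = -5
t(k) = -2
102*(t(o(-5))*(-13) - 11) = 102*(-2*(-13) - 11) = 102*(26 - 11) = 102*15 = 1530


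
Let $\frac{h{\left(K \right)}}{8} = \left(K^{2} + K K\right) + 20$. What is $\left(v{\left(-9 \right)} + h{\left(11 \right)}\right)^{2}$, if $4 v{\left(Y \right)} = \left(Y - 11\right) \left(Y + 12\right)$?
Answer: $4330561$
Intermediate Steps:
$v{\left(Y \right)} = \frac{\left(-11 + Y\right) \left(12 + Y\right)}{4}$ ($v{\left(Y \right)} = \frac{\left(Y - 11\right) \left(Y + 12\right)}{4} = \frac{\left(-11 + Y\right) \left(12 + Y\right)}{4}$)
$h{\left(K \right)} = 160 + 16 K^{2}$ ($h{\left(K \right)} = 8 \left(\left(K^{2} + K K\right) + 20\right) = 8 \left(\left(K^{2} + K^{2}\right) + 20\right) = 8 \left(2 K^{2} + 20\right) = 8 \left(20 + 2 K^{2}\right) = 160 + 16 K^{2}$)
$\left(v{\left(-9 \right)} + h{\left(11 \right)}\right)^{2} = \left(\left(-33 + \frac{1}{4} \left(-9\right) + \frac{\left(-9\right)^{2}}{4}\right) + \left(160 + 16 \cdot 11^{2}\right)\right)^{2} = \left(\left(-33 - \frac{9}{4} + \frac{1}{4} \cdot 81\right) + \left(160 + 16 \cdot 121\right)\right)^{2} = \left(\left(-33 - \frac{9}{4} + \frac{81}{4}\right) + \left(160 + 1936\right)\right)^{2} = \left(-15 + 2096\right)^{2} = 2081^{2} = 4330561$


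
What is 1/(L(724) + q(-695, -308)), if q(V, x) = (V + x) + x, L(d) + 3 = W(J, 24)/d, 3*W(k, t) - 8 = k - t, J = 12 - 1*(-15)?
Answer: -2172/2853997 ≈ -0.00076104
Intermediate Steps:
J = 27 (J = 12 + 15 = 27)
W(k, t) = 8/3 - t/3 + k/3 (W(k, t) = 8/3 + (k - t)/3 = 8/3 + (-t/3 + k/3) = 8/3 - t/3 + k/3)
L(d) = -3 + 11/(3*d) (L(d) = -3 + (8/3 - 1/3*24 + (1/3)*27)/d = -3 + (8/3 - 8 + 9)/d = -3 + 11/(3*d))
q(V, x) = V + 2*x
1/(L(724) + q(-695, -308)) = 1/((-3 + (11/3)/724) + (-695 + 2*(-308))) = 1/((-3 + (11/3)*(1/724)) + (-695 - 616)) = 1/((-3 + 11/2172) - 1311) = 1/(-6505/2172 - 1311) = 1/(-2853997/2172) = -2172/2853997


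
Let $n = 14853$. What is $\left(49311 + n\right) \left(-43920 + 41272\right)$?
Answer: $-169906272$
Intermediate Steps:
$\left(49311 + n\right) \left(-43920 + 41272\right) = \left(49311 + 14853\right) \left(-43920 + 41272\right) = 64164 \left(-2648\right) = -169906272$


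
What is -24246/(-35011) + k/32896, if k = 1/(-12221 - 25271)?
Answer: 29903484793661/43180355825152 ≈ 0.69252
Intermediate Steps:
k = -1/37492 (k = 1/(-37492) = -1/37492 ≈ -2.6672e-5)
-24246/(-35011) + k/32896 = -24246/(-35011) - 1/37492/32896 = -24246*(-1/35011) - 1/37492*1/32896 = 24246/35011 - 1/1233336832 = 29903484793661/43180355825152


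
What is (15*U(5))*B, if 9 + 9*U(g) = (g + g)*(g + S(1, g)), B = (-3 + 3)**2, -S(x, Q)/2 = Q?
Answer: 0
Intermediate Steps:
S(x, Q) = -2*Q
B = 0 (B = 0**2 = 0)
U(g) = -1 - 2*g**2/9 (U(g) = -1 + ((g + g)*(g - 2*g))/9 = -1 + ((2*g)*(-g))/9 = -1 + (-2*g**2)/9 = -1 - 2*g**2/9)
(15*U(5))*B = (15*(-1 - 2/9*5**2))*0 = (15*(-1 - 2/9*25))*0 = (15*(-1 - 50/9))*0 = (15*(-59/9))*0 = -295/3*0 = 0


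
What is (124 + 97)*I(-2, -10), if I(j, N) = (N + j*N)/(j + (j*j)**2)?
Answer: 1105/7 ≈ 157.86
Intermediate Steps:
I(j, N) = (N + N*j)/(j + j**4) (I(j, N) = (N + N*j)/(j + (j**2)**2) = (N + N*j)/(j + j**4))
(124 + 97)*I(-2, -10) = (124 + 97)*(-10/(-2*(1 + (-2)**2 - 1*(-2)))) = 221*(-10*(-1/2)/(1 + 4 + 2)) = 221*(-10*(-1/2)/7) = 221*(-10*(-1/2)*1/7) = 221*(5/7) = 1105/7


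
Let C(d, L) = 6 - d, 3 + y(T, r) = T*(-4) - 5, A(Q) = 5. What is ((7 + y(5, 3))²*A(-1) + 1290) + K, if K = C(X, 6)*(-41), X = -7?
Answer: 2962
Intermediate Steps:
y(T, r) = -8 - 4*T (y(T, r) = -3 + (T*(-4) - 5) = -3 + (-4*T - 5) = -3 + (-5 - 4*T) = -8 - 4*T)
K = -533 (K = (6 - 1*(-7))*(-41) = (6 + 7)*(-41) = 13*(-41) = -533)
((7 + y(5, 3))²*A(-1) + 1290) + K = ((7 + (-8 - 4*5))²*5 + 1290) - 533 = ((7 + (-8 - 20))²*5 + 1290) - 533 = ((7 - 28)²*5 + 1290) - 533 = ((-21)²*5 + 1290) - 533 = (441*5 + 1290) - 533 = (2205 + 1290) - 533 = 3495 - 533 = 2962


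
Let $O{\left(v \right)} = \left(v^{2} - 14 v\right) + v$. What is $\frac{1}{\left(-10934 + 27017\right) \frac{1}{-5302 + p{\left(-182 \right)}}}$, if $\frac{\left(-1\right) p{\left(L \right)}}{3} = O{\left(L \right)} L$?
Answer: $\frac{19372238}{16083} \approx 1204.5$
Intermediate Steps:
$O{\left(v \right)} = v^{2} - 13 v$
$p{\left(L \right)} = - 3 L^{2} \left(-13 + L\right)$ ($p{\left(L \right)} = - 3 L \left(-13 + L\right) L = - 3 L^{2} \left(-13 + L\right)$)
$\frac{1}{\left(-10934 + 27017\right) \frac{1}{-5302 + p{\left(-182 \right)}}} = \frac{1}{\left(-10934 + 27017\right) \frac{1}{-5302 + 3 \left(-182\right)^{2} \left(13 - -182\right)}} = \frac{1}{16083 \frac{1}{-5302 + 3 \cdot 33124 \left(13 + 182\right)}} = \frac{1}{16083 \frac{1}{-5302 + 3 \cdot 33124 \cdot 195}} = \frac{1}{16083 \frac{1}{-5302 + 19377540}} = \frac{1}{16083 \cdot \frac{1}{19372238}} = \frac{1}{\frac{16083}{19372238}} = \frac{19372238}{16083}$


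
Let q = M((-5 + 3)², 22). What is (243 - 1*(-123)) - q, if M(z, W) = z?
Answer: 362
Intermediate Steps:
q = 4 (q = (-5 + 3)² = (-2)² = 4)
(243 - 1*(-123)) - q = (243 - 1*(-123)) - 1*4 = (243 + 123) - 4 = 366 - 4 = 362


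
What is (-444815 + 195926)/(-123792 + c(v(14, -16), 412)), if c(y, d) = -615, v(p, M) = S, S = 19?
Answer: 82963/41469 ≈ 2.0006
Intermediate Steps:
v(p, M) = 19
(-444815 + 195926)/(-123792 + c(v(14, -16), 412)) = (-444815 + 195926)/(-123792 - 615) = -248889/(-124407) = -248889*(-1/124407) = 82963/41469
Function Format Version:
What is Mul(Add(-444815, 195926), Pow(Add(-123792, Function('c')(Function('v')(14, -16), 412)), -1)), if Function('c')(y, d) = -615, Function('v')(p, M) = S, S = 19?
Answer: Rational(82963, 41469) ≈ 2.0006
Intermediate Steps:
Function('v')(p, M) = 19
Mul(Add(-444815, 195926), Pow(Add(-123792, Function('c')(Function('v')(14, -16), 412)), -1)) = Mul(Add(-444815, 195926), Pow(Add(-123792, -615), -1)) = Mul(-248889, Pow(-124407, -1)) = Mul(-248889, Rational(-1, 124407)) = Rational(82963, 41469)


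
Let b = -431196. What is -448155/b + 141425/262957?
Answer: 59609129545/37795335524 ≈ 1.5772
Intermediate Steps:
-448155/b + 141425/262957 = -448155/(-431196) + 141425/262957 = -448155*(-1/431196) + 141425*(1/262957) = 149385/143732 + 141425/262957 = 59609129545/37795335524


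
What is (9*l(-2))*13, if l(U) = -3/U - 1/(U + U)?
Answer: 819/4 ≈ 204.75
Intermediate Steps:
l(U) = -7/(2*U) (l(U) = -3/U - 1/(2*U) = -7/(2*U))
(9*l(-2))*13 = (9*(-7/2/(-2)))*13 = (9*(-7/2*(-½)))*13 = (9*(7/4))*13 = (63/4)*13 = 819/4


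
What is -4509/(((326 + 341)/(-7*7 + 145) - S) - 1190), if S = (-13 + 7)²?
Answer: 432864/117029 ≈ 3.6988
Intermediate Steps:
S = 36 (S = (-6)² = 36)
-4509/(((326 + 341)/(-7*7 + 145) - S) - 1190) = -4509/(((326 + 341)/(-7*7 + 145) - 1*36) - 1190) = -4509/((667/(-49 + 145) - 36) - 1190) = -4509/((667/96 - 36) - 1190) = -4509/(-2789/96 - 1190) = -4509/(-117029/96) = -4509*(-96/117029) = 432864/117029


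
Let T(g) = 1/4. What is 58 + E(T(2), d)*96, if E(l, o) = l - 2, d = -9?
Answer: -110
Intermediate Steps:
T(g) = ¼
E(l, o) = -2 + l
58 + E(T(2), d)*96 = 58 + (-2 + ¼)*96 = 58 - 7/4*96 = 58 - 168 = -110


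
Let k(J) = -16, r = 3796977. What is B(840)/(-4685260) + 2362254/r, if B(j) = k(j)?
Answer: 922319577306/1482485371585 ≈ 0.62214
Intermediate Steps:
B(j) = -16
B(840)/(-4685260) + 2362254/r = -16/(-4685260) + 2362254/3796977 = -16*(-1/4685260) + 2362254*(1/3796977) = 4/1171315 + 787418/1265659 = 922319577306/1482485371585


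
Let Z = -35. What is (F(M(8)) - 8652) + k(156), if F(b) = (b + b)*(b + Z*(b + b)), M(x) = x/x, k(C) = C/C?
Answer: -8789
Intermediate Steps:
k(C) = 1
M(x) = 1
F(b) = -138*b² (F(b) = (b + b)*(b - 35*(b + b)) = (2*b)*(b - 70*b) = (2*b)*(-69*b) = -138*b²)
(F(M(8)) - 8652) + k(156) = (-138*1² - 8652) + 1 = (-138*1 - 8652) + 1 = (-138 - 8652) + 1 = -8790 + 1 = -8789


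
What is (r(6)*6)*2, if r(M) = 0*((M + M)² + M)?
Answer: 0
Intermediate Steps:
r(M) = 0 (r(M) = 0*((2*M)² + M) = 0*(4*M² + M) = 0*(M + 4*M²) = 0)
(r(6)*6)*2 = (0*6)*2 = 0*2 = 0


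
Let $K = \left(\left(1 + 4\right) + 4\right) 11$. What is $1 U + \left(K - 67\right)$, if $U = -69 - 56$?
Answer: $-93$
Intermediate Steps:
$U = -125$ ($U = -69 - 56 = -125$)
$K = 99$ ($K = \left(5 + 4\right) 11 = 9 \cdot 11 = 99$)
$1 U + \left(K - 67\right) = 1 \left(-125\right) + \left(99 - 67\right) = -125 + \left(99 - 67\right) = -125 + 32 = -93$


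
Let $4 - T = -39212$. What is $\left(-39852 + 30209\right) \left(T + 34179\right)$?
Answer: $-707747985$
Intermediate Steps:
$T = 39216$ ($T = 4 - -39212 = 4 + 39212 = 39216$)
$\left(-39852 + 30209\right) \left(T + 34179\right) = \left(-39852 + 30209\right) \left(39216 + 34179\right) = \left(-9643\right) 73395 = -707747985$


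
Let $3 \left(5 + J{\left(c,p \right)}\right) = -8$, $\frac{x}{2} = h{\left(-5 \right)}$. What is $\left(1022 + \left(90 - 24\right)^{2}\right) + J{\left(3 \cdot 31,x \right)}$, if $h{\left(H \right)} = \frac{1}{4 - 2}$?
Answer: $\frac{16111}{3} \approx 5370.3$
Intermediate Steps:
$h{\left(H \right)} = \frac{1}{2}$
$x = 1$ ($x = 2 \cdot \frac{1}{2} = 1$)
$J{\left(c,p \right)} = - \frac{23}{3}$ ($J{\left(c,p \right)} = -5 + \frac{1}{3} \left(-8\right) = -5 - \frac{8}{3} = - \frac{23}{3}$)
$\left(1022 + \left(90 - 24\right)^{2}\right) + J{\left(3 \cdot 31,x \right)} = \left(1022 + \left(90 - 24\right)^{2}\right) - \frac{23}{3} = \left(1022 + 66^{2}\right) - \frac{23}{3} = \left(1022 + 4356\right) - \frac{23}{3} = 5378 - \frac{23}{3} = \frac{16111}{3}$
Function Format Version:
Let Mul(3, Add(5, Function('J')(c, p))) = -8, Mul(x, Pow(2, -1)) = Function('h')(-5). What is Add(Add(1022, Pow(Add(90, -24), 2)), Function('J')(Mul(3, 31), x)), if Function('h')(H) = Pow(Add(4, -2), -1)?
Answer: Rational(16111, 3) ≈ 5370.3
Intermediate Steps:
Function('h')(H) = Rational(1, 2) (Function('h')(H) = Pow(2, -1) = Rational(1, 2))
x = 1 (x = Mul(2, Rational(1, 2)) = 1)
Function('J')(c, p) = Rational(-23, 3) (Function('J')(c, p) = Add(-5, Mul(Rational(1, 3), -8)) = Add(-5, Rational(-8, 3)) = Rational(-23, 3))
Add(Add(1022, Pow(Add(90, -24), 2)), Function('J')(Mul(3, 31), x)) = Add(Add(1022, Pow(Add(90, -24), 2)), Rational(-23, 3)) = Add(Add(1022, Pow(66, 2)), Rational(-23, 3)) = Add(Add(1022, 4356), Rational(-23, 3)) = Add(5378, Rational(-23, 3)) = Rational(16111, 3)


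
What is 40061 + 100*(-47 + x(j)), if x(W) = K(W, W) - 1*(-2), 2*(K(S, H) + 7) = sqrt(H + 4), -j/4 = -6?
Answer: 34861 + 100*sqrt(7) ≈ 35126.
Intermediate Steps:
j = 24 (j = -4*(-6) = 24)
K(S, H) = -7 + sqrt(4 + H)/2 (K(S, H) = -7 + sqrt(H + 4)/2 = -7 + sqrt(4 + H)/2)
x(W) = -5 + sqrt(4 + W)/2 (x(W) = (-7 + sqrt(4 + W)/2) - 1*(-2) = (-7 + sqrt(4 + W)/2) + 2 = -5 + sqrt(4 + W)/2)
40061 + 100*(-47 + x(j)) = 40061 + 100*(-47 + (-5 + sqrt(4 + 24)/2)) = 40061 + 100*(-47 + (-5 + sqrt(28)/2)) = 40061 + 100*(-47 + (-5 + (2*sqrt(7))/2)) = 40061 + 100*(-47 + (-5 + sqrt(7))) = 40061 + 100*(-52 + sqrt(7)) = 40061 + (-5200 + 100*sqrt(7)) = 34861 + 100*sqrt(7)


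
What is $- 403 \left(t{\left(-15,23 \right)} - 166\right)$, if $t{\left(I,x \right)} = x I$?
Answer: $205933$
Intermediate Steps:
$t{\left(I,x \right)} = I x$
$- 403 \left(t{\left(-15,23 \right)} - 166\right) = - 403 \left(\left(-15\right) 23 - 166\right) = - 403 \left(-345 - 166\right) = \left(-403\right) \left(-511\right) = 205933$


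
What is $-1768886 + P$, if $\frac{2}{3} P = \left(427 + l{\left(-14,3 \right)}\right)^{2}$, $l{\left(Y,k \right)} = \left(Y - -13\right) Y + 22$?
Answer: $- \frac{2894665}{2} \approx -1.4473 \cdot 10^{6}$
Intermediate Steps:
$l{\left(Y,k \right)} = 22 + Y \left(13 + Y\right)$ ($l{\left(Y,k \right)} = \left(Y + 13\right) Y + 22 = \left(13 + Y\right) Y + 22 = Y \left(13 + Y\right) + 22 = 22 + Y \left(13 + Y\right)$)
$P = \frac{643107}{2}$ ($P = \frac{3 \left(427 + \left(22 + \left(-14\right)^{2} + 13 \left(-14\right)\right)\right)^{2}}{2} = \frac{3 \left(427 + \left(22 + 196 - 182\right)\right)^{2}}{2} = \frac{3 \left(427 + 36\right)^{2}}{2} = \frac{3 \cdot 463^{2}}{2} = \frac{3}{2} \cdot 214369 = \frac{643107}{2} \approx 3.2155 \cdot 10^{5}$)
$-1768886 + P = -1768886 + \frac{643107}{2} = - \frac{2894665}{2}$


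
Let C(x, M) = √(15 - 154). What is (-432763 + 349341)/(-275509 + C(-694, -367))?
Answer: 11491755899/37952604610 + 41711*I*√139/37952604610 ≈ 0.30279 + 1.2957e-5*I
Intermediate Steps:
C(x, M) = I*√139 (C(x, M) = √(-139) = I*√139)
(-432763 + 349341)/(-275509 + C(-694, -367)) = (-432763 + 349341)/(-275509 + I*√139) = -83422/(-275509 + I*√139)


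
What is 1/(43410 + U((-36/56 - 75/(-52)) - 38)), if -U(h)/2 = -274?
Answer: 1/43958 ≈ 2.2749e-5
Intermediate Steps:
U(h) = 548 (U(h) = -2*(-274) = 548)
1/(43410 + U((-36/56 - 75/(-52)) - 38)) = 1/(43410 + 548) = 1/43958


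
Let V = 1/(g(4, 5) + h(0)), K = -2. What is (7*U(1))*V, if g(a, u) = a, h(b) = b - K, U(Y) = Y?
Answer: 7/6 ≈ 1.1667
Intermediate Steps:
h(b) = 2 + b (h(b) = b - 1*(-2) = b + 2 = 2 + b)
V = ⅙ (V = 1/(4 + (2 + 0)) = 1/(4 + 2) = 1/6 = ⅙ ≈ 0.16667)
(7*U(1))*V = (7*1)*(⅙) = 7*(⅙) = 7/6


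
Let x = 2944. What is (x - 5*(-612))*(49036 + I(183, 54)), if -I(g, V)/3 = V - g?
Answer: 296735692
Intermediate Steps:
I(g, V) = -3*V + 3*g (I(g, V) = -3*(V - g) = -3*V + 3*g)
(x - 5*(-612))*(49036 + I(183, 54)) = (2944 - 5*(-612))*(49036 + (-3*54 + 3*183)) = (2944 + 3060)*(49036 + (-162 + 549)) = 6004*(49036 + 387) = 6004*49423 = 296735692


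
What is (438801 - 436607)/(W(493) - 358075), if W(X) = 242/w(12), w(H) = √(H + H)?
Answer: -4713699300/769306219109 - 265474*√6/769306219109 ≈ -0.0061281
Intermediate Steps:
w(H) = √2*√H (w(H) = √(2*H) = √2*√H)
W(X) = 121*√6/6 (W(X) = 242/((√2*√12)) = 242/((√2*(2*√3))) = 242/((2*√6)) = 242*(√6/12) = 121*√6/6)
(438801 - 436607)/(W(493) - 358075) = (438801 - 436607)/(121*√6/6 - 358075) = 2194/(-358075 + 121*√6/6)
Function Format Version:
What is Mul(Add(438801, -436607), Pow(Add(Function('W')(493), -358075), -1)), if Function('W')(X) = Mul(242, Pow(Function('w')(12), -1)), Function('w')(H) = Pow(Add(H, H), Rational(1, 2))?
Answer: Add(Rational(-4713699300, 769306219109), Mul(Rational(-265474, 769306219109), Pow(6, Rational(1, 2)))) ≈ -0.0061281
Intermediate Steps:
Function('w')(H) = Mul(Pow(2, Rational(1, 2)), Pow(H, Rational(1, 2))) (Function('w')(H) = Pow(Mul(2, H), Rational(1, 2)) = Mul(Pow(2, Rational(1, 2)), Pow(H, Rational(1, 2))))
Function('W')(X) = Mul(Rational(121, 6), Pow(6, Rational(1, 2))) (Function('W')(X) = Mul(242, Pow(Mul(Pow(2, Rational(1, 2)), Pow(12, Rational(1, 2))), -1)) = Mul(242, Pow(Mul(Pow(2, Rational(1, 2)), Mul(2, Pow(3, Rational(1, 2)))), -1)) = Mul(242, Pow(Mul(2, Pow(6, Rational(1, 2))), -1)) = Mul(242, Mul(Rational(1, 12), Pow(6, Rational(1, 2)))) = Mul(Rational(121, 6), Pow(6, Rational(1, 2))))
Mul(Add(438801, -436607), Pow(Add(Function('W')(493), -358075), -1)) = Mul(Add(438801, -436607), Pow(Add(Mul(Rational(121, 6), Pow(6, Rational(1, 2))), -358075), -1)) = Mul(2194, Pow(Add(-358075, Mul(Rational(121, 6), Pow(6, Rational(1, 2)))), -1))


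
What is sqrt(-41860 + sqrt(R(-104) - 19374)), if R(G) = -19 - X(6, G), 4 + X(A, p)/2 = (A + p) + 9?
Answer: sqrt(-41860 + I*sqrt(19207)) ≈ 0.3387 + 204.6*I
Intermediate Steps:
X(A, p) = 10 + 2*A + 2*p (X(A, p) = -8 + 2*((A + p) + 9) = -8 + 2*(9 + A + p) = -8 + (18 + 2*A + 2*p) = 10 + 2*A + 2*p)
R(G) = -41 - 2*G (R(G) = -19 - (10 + 2*6 + 2*G) = -19 - (10 + 12 + 2*G) = -19 - (22 + 2*G) = -19 + (-22 - 2*G) = -41 - 2*G)
sqrt(-41860 + sqrt(R(-104) - 19374)) = sqrt(-41860 + sqrt((-41 - 2*(-104)) - 19374)) = sqrt(-41860 + sqrt((-41 + 208) - 19374)) = sqrt(-41860 + sqrt(167 - 19374)) = sqrt(-41860 + sqrt(-19207)) = sqrt(-41860 + I*sqrt(19207))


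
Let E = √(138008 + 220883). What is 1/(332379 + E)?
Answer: 332379/110475440750 - √358891/110475440750 ≈ 3.0032e-6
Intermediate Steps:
E = √358891 ≈ 599.08
1/(332379 + E) = 1/(332379 + √358891)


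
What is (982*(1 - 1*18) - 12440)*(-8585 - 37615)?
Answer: 1345990800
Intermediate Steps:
(982*(1 - 1*18) - 12440)*(-8585 - 37615) = (982*(1 - 18) - 12440)*(-46200) = (982*(-17) - 12440)*(-46200) = (-16694 - 12440)*(-46200) = -29134*(-46200) = 1345990800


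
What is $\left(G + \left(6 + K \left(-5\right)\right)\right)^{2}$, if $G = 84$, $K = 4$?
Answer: $4900$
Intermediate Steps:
$\left(G + \left(6 + K \left(-5\right)\right)\right)^{2} = \left(84 + \left(6 + 4 \left(-5\right)\right)\right)^{2} = \left(84 + \left(6 - 20\right)\right)^{2} = \left(84 - 14\right)^{2} = 70^{2} = 4900$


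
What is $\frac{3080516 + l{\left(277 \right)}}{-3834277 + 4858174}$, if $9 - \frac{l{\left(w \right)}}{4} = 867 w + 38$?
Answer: $\frac{706588}{341299} \approx 2.0703$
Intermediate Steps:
$l{\left(w \right)} = -116 - 3468 w$ ($l{\left(w \right)} = 36 - 4 \left(867 w + 38\right) = 36 - 4 \left(38 + 867 w\right) = 36 - \left(152 + 3468 w\right) = -116 - 3468 w$)
$\frac{3080516 + l{\left(277 \right)}}{-3834277 + 4858174} = \frac{3080516 - 960752}{-3834277 + 4858174} = \frac{3080516 - 960752}{1023897} = \left(3080516 - 960752\right) \frac{1}{1023897} = 2119764 \cdot \frac{1}{1023897} = \frac{706588}{341299}$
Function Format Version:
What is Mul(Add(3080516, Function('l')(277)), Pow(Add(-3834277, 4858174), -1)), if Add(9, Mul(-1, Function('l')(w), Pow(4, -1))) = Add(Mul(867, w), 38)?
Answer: Rational(706588, 341299) ≈ 2.0703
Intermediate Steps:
Function('l')(w) = Add(-116, Mul(-3468, w)) (Function('l')(w) = Add(36, Mul(-4, Add(Mul(867, w), 38))) = Add(36, Mul(-4, Add(38, Mul(867, w)))) = Add(36, Add(-152, Mul(-3468, w))) = Add(-116, Mul(-3468, w)))
Mul(Add(3080516, Function('l')(277)), Pow(Add(-3834277, 4858174), -1)) = Mul(Add(3080516, Add(-116, Mul(-3468, 277))), Pow(Add(-3834277, 4858174), -1)) = Mul(Add(3080516, Add(-116, -960636)), Pow(1023897, -1)) = Mul(Add(3080516, -960752), Rational(1, 1023897)) = Mul(2119764, Rational(1, 1023897)) = Rational(706588, 341299)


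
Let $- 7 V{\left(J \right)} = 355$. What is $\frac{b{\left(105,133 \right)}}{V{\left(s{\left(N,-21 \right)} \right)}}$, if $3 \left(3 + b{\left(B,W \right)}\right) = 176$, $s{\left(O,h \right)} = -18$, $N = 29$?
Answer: $- \frac{1169}{1065} \approx -1.0977$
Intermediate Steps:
$b{\left(B,W \right)} = \frac{167}{3}$ ($b{\left(B,W \right)} = -3 + \frac{1}{3} \cdot 176 = -3 + \frac{176}{3} = \frac{167}{3}$)
$V{\left(J \right)} = - \frac{355}{7}$ ($V{\left(J \right)} = \left(- \frac{1}{7}\right) 355 = - \frac{355}{7}$)
$\frac{b{\left(105,133 \right)}}{V{\left(s{\left(N,-21 \right)} \right)}} = \frac{167}{3 \left(- \frac{355}{7}\right)} = \frac{167}{3} \left(- \frac{7}{355}\right) = - \frac{1169}{1065}$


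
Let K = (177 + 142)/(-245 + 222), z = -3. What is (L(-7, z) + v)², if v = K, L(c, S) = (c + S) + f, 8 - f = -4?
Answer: 74529/529 ≈ 140.89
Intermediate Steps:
f = 12 (f = 8 - 1*(-4) = 8 + 4 = 12)
L(c, S) = 12 + S + c (L(c, S) = (c + S) + 12 = (S + c) + 12 = 12 + S + c)
K = -319/23 (K = 319/(-23) = 319*(-1/23) = -319/23 ≈ -13.870)
v = -319/23 ≈ -13.870
(L(-7, z) + v)² = ((12 - 3 - 7) - 319/23)² = (2 - 319/23)² = (-273/23)² = 74529/529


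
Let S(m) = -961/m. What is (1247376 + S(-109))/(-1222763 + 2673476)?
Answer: 135964945/158127717 ≈ 0.85984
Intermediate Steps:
(1247376 + S(-109))/(-1222763 + 2673476) = (1247376 - 961/(-109))/(-1222763 + 2673476) = (1247376 - 961*(-1/109))/1450713 = (1247376 + 961/109)*(1/1450713) = (135964945/109)*(1/1450713) = 135964945/158127717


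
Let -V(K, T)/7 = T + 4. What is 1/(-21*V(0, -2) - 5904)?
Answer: -1/5610 ≈ -0.00017825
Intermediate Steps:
V(K, T) = -28 - 7*T (V(K, T) = -7*(T + 4) = -7*(4 + T) = -28 - 7*T)
1/(-21*V(0, -2) - 5904) = 1/(-21*(-28 - 7*(-2)) - 5904) = 1/(-21*(-28 + 14) - 5904) = 1/(-21*(-14) - 5904) = 1/(294 - 5904) = 1/(-5610) = -1/5610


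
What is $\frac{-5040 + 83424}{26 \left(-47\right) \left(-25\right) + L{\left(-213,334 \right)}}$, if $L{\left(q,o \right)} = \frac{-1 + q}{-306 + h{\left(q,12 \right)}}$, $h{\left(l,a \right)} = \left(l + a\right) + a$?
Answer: $\frac{2425005}{945154} \approx 2.5657$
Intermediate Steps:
$h{\left(l,a \right)} = l + 2 a$ ($h{\left(l,a \right)} = \left(a + l\right) + a = l + 2 a$)
$L{\left(q,o \right)} = \frac{-1 + q}{-282 + q}$ ($L{\left(q,o \right)} = \frac{-1 + q}{-306 + \left(q + 2 \cdot 12\right)} = \frac{-1 + q}{-306 + \left(q + 24\right)} = \frac{-1 + q}{-306 + \left(24 + q\right)} = \frac{-1 + q}{-282 + q}$)
$\frac{-5040 + 83424}{26 \left(-47\right) \left(-25\right) + L{\left(-213,334 \right)}} = \frac{-5040 + 83424}{26 \left(-47\right) \left(-25\right) + \frac{-1 - 213}{-282 - 213}} = \frac{78384}{\left(-1222\right) \left(-25\right) + \frac{1}{-495} \left(-214\right)} = \frac{78384}{30550 - - \frac{214}{495}} = \frac{78384}{30550 + \frac{214}{495}} = \frac{78384}{\frac{15122464}{495}} = 78384 \cdot \frac{495}{15122464} = \frac{2425005}{945154}$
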